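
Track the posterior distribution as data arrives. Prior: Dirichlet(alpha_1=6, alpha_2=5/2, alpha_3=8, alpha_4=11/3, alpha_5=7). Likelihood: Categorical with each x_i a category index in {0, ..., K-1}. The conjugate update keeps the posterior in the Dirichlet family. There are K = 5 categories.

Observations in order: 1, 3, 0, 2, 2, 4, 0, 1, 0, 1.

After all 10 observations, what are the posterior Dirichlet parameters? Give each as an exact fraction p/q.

alpha_1=9, alpha_2=11/2, alpha_3=10, alpha_4=14/3, alpha_5=8

obs 1: x=1 → posterior Dirichlet(6, 7/2, 8, 11/3, 7)
obs 2: x=3 → posterior Dirichlet(6, 7/2, 8, 14/3, 7)
obs 3: x=0 → posterior Dirichlet(7, 7/2, 8, 14/3, 7)
obs 4: x=2 → posterior Dirichlet(7, 7/2, 9, 14/3, 7)
obs 5: x=2 → posterior Dirichlet(7, 7/2, 10, 14/3, 7)
obs 6: x=4 → posterior Dirichlet(7, 7/2, 10, 14/3, 8)
obs 7: x=0 → posterior Dirichlet(8, 7/2, 10, 14/3, 8)
obs 8: x=1 → posterior Dirichlet(8, 9/2, 10, 14/3, 8)
obs 9: x=0 → posterior Dirichlet(9, 9/2, 10, 14/3, 8)
obs 10: x=1 → posterior Dirichlet(9, 11/2, 10, 14/3, 8)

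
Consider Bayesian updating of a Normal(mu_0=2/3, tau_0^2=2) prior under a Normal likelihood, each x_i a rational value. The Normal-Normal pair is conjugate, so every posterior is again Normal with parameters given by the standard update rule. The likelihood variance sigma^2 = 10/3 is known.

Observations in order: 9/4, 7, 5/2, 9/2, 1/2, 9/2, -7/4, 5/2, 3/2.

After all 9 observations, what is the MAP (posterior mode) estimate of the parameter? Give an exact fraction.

obs 1: x=9/4 → posterior Normal(121/96, 5/4)
obs 2: x=7 → posterior Normal(373/132, 10/11)
obs 3: x=5/2 → posterior Normal(463/168, 5/7)
obs 4: x=9/2 → posterior Normal(625/204, 10/17)
obs 5: x=1/2 → posterior Normal(643/240, 1/2)
obs 6: x=9/2 → posterior Normal(35/12, 10/23)
obs 7: x=-7/4 → posterior Normal(371/156, 5/13)
obs 8: x=5/2 → posterior Normal(208/87, 10/29)
obs 9: x=3/2 → posterior Normal(443/192, 5/16)

443/192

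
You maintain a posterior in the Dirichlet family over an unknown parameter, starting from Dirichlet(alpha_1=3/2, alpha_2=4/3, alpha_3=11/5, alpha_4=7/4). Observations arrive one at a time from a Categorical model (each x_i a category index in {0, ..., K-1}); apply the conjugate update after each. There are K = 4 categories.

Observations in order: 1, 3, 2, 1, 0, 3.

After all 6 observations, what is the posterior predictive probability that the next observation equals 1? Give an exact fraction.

200/767

obs 1: x=1 → posterior Dirichlet(3/2, 7/3, 11/5, 7/4)
obs 2: x=3 → posterior Dirichlet(3/2, 7/3, 11/5, 11/4)
obs 3: x=2 → posterior Dirichlet(3/2, 7/3, 16/5, 11/4)
obs 4: x=1 → posterior Dirichlet(3/2, 10/3, 16/5, 11/4)
obs 5: x=0 → posterior Dirichlet(5/2, 10/3, 16/5, 11/4)
obs 6: x=3 → posterior Dirichlet(5/2, 10/3, 16/5, 15/4)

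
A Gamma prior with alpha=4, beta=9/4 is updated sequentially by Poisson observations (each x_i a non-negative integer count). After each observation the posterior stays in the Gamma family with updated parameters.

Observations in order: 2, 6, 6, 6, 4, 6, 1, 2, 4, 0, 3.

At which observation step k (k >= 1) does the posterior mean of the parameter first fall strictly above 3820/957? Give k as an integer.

k = 6

obs 1: x=2 → posterior Gamma(6, 13/4)
obs 2: x=6 → posterior Gamma(12, 17/4)
obs 3: x=6 → posterior Gamma(18, 21/4)
obs 4: x=6 → posterior Gamma(24, 25/4)
obs 5: x=4 → posterior Gamma(28, 29/4)
obs 6: x=6 → posterior Gamma(34, 33/4)
obs 7: x=1 → posterior Gamma(35, 37/4)
obs 8: x=2 → posterior Gamma(37, 41/4)
obs 9: x=4 → posterior Gamma(41, 45/4)
obs 10: x=0 → posterior Gamma(41, 49/4)
obs 11: x=3 → posterior Gamma(44, 53/4)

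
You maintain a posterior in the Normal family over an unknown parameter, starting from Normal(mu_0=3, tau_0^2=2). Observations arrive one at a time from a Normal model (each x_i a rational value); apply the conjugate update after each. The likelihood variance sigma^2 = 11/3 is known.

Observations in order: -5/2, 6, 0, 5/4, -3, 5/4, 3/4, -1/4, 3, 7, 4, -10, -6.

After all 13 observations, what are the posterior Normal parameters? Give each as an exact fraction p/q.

mu_0=42/89, tau_0^2=22/89

obs 1: x=-5/2 → posterior Normal(18/17, 22/17)
obs 2: x=6 → posterior Normal(54/23, 22/23)
obs 3: x=0 → posterior Normal(54/29, 22/29)
obs 4: x=5/4 → posterior Normal(123/70, 22/35)
obs 5: x=-3 → posterior Normal(87/82, 22/41)
obs 6: x=5/4 → posterior Normal(51/47, 22/47)
obs 7: x=3/4 → posterior Normal(111/106, 22/53)
obs 8: x=-1/4 → posterior Normal(54/59, 22/59)
obs 9: x=3 → posterior Normal(72/65, 22/65)
obs 10: x=7 → posterior Normal(114/71, 22/71)
obs 11: x=4 → posterior Normal(138/77, 2/7)
obs 12: x=-10 → posterior Normal(78/83, 22/83)
obs 13: x=-6 → posterior Normal(42/89, 22/89)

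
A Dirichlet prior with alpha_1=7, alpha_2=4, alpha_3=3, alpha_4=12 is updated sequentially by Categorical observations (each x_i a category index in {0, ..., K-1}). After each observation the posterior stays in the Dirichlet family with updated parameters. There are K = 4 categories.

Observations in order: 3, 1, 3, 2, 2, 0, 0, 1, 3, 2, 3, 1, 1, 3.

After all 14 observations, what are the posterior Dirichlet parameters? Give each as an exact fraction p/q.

alpha_1=9, alpha_2=8, alpha_3=6, alpha_4=17

obs 1: x=3 → posterior Dirichlet(7, 4, 3, 13)
obs 2: x=1 → posterior Dirichlet(7, 5, 3, 13)
obs 3: x=3 → posterior Dirichlet(7, 5, 3, 14)
obs 4: x=2 → posterior Dirichlet(7, 5, 4, 14)
obs 5: x=2 → posterior Dirichlet(7, 5, 5, 14)
obs 6: x=0 → posterior Dirichlet(8, 5, 5, 14)
obs 7: x=0 → posterior Dirichlet(9, 5, 5, 14)
obs 8: x=1 → posterior Dirichlet(9, 6, 5, 14)
obs 9: x=3 → posterior Dirichlet(9, 6, 5, 15)
obs 10: x=2 → posterior Dirichlet(9, 6, 6, 15)
obs 11: x=3 → posterior Dirichlet(9, 6, 6, 16)
obs 12: x=1 → posterior Dirichlet(9, 7, 6, 16)
obs 13: x=1 → posterior Dirichlet(9, 8, 6, 16)
obs 14: x=3 → posterior Dirichlet(9, 8, 6, 17)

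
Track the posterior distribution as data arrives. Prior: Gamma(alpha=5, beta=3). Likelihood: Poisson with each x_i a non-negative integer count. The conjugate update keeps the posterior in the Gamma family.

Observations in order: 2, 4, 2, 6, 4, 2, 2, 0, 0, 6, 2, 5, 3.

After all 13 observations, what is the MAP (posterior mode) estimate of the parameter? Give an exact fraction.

obs 1: x=2 → posterior Gamma(7, 4)
obs 2: x=4 → posterior Gamma(11, 5)
obs 3: x=2 → posterior Gamma(13, 6)
obs 4: x=6 → posterior Gamma(19, 7)
obs 5: x=4 → posterior Gamma(23, 8)
obs 6: x=2 → posterior Gamma(25, 9)
obs 7: x=2 → posterior Gamma(27, 10)
obs 8: x=0 → posterior Gamma(27, 11)
obs 9: x=0 → posterior Gamma(27, 12)
obs 10: x=6 → posterior Gamma(33, 13)
obs 11: x=2 → posterior Gamma(35, 14)
obs 12: x=5 → posterior Gamma(40, 15)
obs 13: x=3 → posterior Gamma(43, 16)

21/8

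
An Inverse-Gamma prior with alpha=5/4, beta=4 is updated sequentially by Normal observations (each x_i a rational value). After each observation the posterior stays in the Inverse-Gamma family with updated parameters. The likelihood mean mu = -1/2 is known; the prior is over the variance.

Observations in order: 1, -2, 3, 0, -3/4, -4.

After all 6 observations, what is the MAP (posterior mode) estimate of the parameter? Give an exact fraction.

obs 1: x=1 → posterior Inverse-Gamma(7/4, 41/8)
obs 2: x=-2 → posterior Inverse-Gamma(9/4, 25/4)
obs 3: x=3 → posterior Inverse-Gamma(11/4, 99/8)
obs 4: x=0 → posterior Inverse-Gamma(13/4, 25/2)
obs 5: x=-3/4 → posterior Inverse-Gamma(15/4, 401/32)
obs 6: x=-4 → posterior Inverse-Gamma(17/4, 597/32)

199/56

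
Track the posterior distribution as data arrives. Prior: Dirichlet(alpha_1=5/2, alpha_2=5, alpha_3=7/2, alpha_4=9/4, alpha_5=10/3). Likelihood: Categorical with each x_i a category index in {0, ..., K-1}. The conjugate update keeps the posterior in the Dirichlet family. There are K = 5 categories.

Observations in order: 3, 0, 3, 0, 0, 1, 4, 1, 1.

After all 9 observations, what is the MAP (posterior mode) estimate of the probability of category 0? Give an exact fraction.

54/247

obs 1: x=3 → posterior Dirichlet(5/2, 5, 7/2, 13/4, 10/3)
obs 2: x=0 → posterior Dirichlet(7/2, 5, 7/2, 13/4, 10/3)
obs 3: x=3 → posterior Dirichlet(7/2, 5, 7/2, 17/4, 10/3)
obs 4: x=0 → posterior Dirichlet(9/2, 5, 7/2, 17/4, 10/3)
obs 5: x=0 → posterior Dirichlet(11/2, 5, 7/2, 17/4, 10/3)
obs 6: x=1 → posterior Dirichlet(11/2, 6, 7/2, 17/4, 10/3)
obs 7: x=4 → posterior Dirichlet(11/2, 6, 7/2, 17/4, 13/3)
obs 8: x=1 → posterior Dirichlet(11/2, 7, 7/2, 17/4, 13/3)
obs 9: x=1 → posterior Dirichlet(11/2, 8, 7/2, 17/4, 13/3)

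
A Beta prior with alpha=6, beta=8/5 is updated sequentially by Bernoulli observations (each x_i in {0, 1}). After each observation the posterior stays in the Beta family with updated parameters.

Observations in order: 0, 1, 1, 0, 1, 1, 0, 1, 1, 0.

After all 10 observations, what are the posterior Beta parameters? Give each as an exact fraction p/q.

obs 1: x=0 → posterior Beta(6, 13/5)
obs 2: x=1 → posterior Beta(7, 13/5)
obs 3: x=1 → posterior Beta(8, 13/5)
obs 4: x=0 → posterior Beta(8, 18/5)
obs 5: x=1 → posterior Beta(9, 18/5)
obs 6: x=1 → posterior Beta(10, 18/5)
obs 7: x=0 → posterior Beta(10, 23/5)
obs 8: x=1 → posterior Beta(11, 23/5)
obs 9: x=1 → posterior Beta(12, 23/5)
obs 10: x=0 → posterior Beta(12, 28/5)

alpha=12, beta=28/5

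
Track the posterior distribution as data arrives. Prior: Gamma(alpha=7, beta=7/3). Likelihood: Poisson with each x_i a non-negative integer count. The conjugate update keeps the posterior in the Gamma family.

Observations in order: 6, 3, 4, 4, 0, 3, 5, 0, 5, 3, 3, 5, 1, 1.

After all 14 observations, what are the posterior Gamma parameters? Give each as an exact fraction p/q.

obs 1: x=6 → posterior Gamma(13, 10/3)
obs 2: x=3 → posterior Gamma(16, 13/3)
obs 3: x=4 → posterior Gamma(20, 16/3)
obs 4: x=4 → posterior Gamma(24, 19/3)
obs 5: x=0 → posterior Gamma(24, 22/3)
obs 6: x=3 → posterior Gamma(27, 25/3)
obs 7: x=5 → posterior Gamma(32, 28/3)
obs 8: x=0 → posterior Gamma(32, 31/3)
obs 9: x=5 → posterior Gamma(37, 34/3)
obs 10: x=3 → posterior Gamma(40, 37/3)
obs 11: x=3 → posterior Gamma(43, 40/3)
obs 12: x=5 → posterior Gamma(48, 43/3)
obs 13: x=1 → posterior Gamma(49, 46/3)
obs 14: x=1 → posterior Gamma(50, 49/3)

alpha=50, beta=49/3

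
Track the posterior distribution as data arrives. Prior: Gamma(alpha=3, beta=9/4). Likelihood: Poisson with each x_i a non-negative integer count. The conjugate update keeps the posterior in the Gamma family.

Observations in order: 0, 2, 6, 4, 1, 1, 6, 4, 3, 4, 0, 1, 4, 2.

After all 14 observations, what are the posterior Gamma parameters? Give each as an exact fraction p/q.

obs 1: x=0 → posterior Gamma(3, 13/4)
obs 2: x=2 → posterior Gamma(5, 17/4)
obs 3: x=6 → posterior Gamma(11, 21/4)
obs 4: x=4 → posterior Gamma(15, 25/4)
obs 5: x=1 → posterior Gamma(16, 29/4)
obs 6: x=1 → posterior Gamma(17, 33/4)
obs 7: x=6 → posterior Gamma(23, 37/4)
obs 8: x=4 → posterior Gamma(27, 41/4)
obs 9: x=3 → posterior Gamma(30, 45/4)
obs 10: x=4 → posterior Gamma(34, 49/4)
obs 11: x=0 → posterior Gamma(34, 53/4)
obs 12: x=1 → posterior Gamma(35, 57/4)
obs 13: x=4 → posterior Gamma(39, 61/4)
obs 14: x=2 → posterior Gamma(41, 65/4)

alpha=41, beta=65/4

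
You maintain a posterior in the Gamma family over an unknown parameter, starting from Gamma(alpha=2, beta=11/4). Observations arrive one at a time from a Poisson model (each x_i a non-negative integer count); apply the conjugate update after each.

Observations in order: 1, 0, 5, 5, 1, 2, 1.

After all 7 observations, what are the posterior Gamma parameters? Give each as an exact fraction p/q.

obs 1: x=1 → posterior Gamma(3, 15/4)
obs 2: x=0 → posterior Gamma(3, 19/4)
obs 3: x=5 → posterior Gamma(8, 23/4)
obs 4: x=5 → posterior Gamma(13, 27/4)
obs 5: x=1 → posterior Gamma(14, 31/4)
obs 6: x=2 → posterior Gamma(16, 35/4)
obs 7: x=1 → posterior Gamma(17, 39/4)

alpha=17, beta=39/4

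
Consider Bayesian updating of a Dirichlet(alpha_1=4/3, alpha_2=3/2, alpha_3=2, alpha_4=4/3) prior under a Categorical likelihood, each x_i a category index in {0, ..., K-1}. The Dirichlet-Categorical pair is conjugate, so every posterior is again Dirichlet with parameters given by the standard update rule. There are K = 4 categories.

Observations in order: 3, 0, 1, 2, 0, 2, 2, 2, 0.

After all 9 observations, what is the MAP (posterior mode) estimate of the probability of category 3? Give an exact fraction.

8/67

obs 1: x=3 → posterior Dirichlet(4/3, 3/2, 2, 7/3)
obs 2: x=0 → posterior Dirichlet(7/3, 3/2, 2, 7/3)
obs 3: x=1 → posterior Dirichlet(7/3, 5/2, 2, 7/3)
obs 4: x=2 → posterior Dirichlet(7/3, 5/2, 3, 7/3)
obs 5: x=0 → posterior Dirichlet(10/3, 5/2, 3, 7/3)
obs 6: x=2 → posterior Dirichlet(10/3, 5/2, 4, 7/3)
obs 7: x=2 → posterior Dirichlet(10/3, 5/2, 5, 7/3)
obs 8: x=2 → posterior Dirichlet(10/3, 5/2, 6, 7/3)
obs 9: x=0 → posterior Dirichlet(13/3, 5/2, 6, 7/3)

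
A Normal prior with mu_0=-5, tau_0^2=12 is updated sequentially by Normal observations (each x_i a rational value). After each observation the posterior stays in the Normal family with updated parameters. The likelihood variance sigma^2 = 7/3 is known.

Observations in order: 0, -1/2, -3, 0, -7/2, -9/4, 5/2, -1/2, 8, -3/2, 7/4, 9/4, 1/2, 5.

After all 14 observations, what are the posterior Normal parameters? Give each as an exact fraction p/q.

mu_0=40/73, tau_0^2=12/73

obs 1: x=0 → posterior Normal(-35/43, 84/43)
obs 2: x=-1/2 → posterior Normal(-53/79, 84/79)
obs 3: x=-3 → posterior Normal(-7/5, 84/115)
obs 4: x=0 → posterior Normal(-161/151, 84/151)
obs 5: x=-7/2 → posterior Normal(-287/187, 84/187)
obs 6: x=-9/4 → posterior Normal(-368/223, 84/223)
obs 7: x=5/2 → posterior Normal(-278/259, 12/37)
obs 8: x=-1/2 → posterior Normal(-296/295, 84/295)
obs 9: x=8 → posterior Normal(-8/331, 84/331)
obs 10: x=-3/2 → posterior Normal(-62/367, 84/367)
obs 11: x=7/4 → posterior Normal(1/403, 84/403)
obs 12: x=9/4 → posterior Normal(82/439, 84/439)
obs 13: x=1/2 → posterior Normal(4/19, 84/475)
obs 14: x=5 → posterior Normal(40/73, 12/73)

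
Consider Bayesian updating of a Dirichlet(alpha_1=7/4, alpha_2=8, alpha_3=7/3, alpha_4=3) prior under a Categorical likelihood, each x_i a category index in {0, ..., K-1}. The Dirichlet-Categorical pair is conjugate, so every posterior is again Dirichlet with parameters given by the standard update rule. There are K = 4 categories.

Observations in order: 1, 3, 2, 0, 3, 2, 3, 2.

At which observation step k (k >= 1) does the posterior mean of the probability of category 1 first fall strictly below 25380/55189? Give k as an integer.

k = 5

obs 1: x=1 → posterior Dirichlet(7/4, 9, 7/3, 3)
obs 2: x=3 → posterior Dirichlet(7/4, 9, 7/3, 4)
obs 3: x=2 → posterior Dirichlet(7/4, 9, 10/3, 4)
obs 4: x=0 → posterior Dirichlet(11/4, 9, 10/3, 4)
obs 5: x=3 → posterior Dirichlet(11/4, 9, 10/3, 5)
obs 6: x=2 → posterior Dirichlet(11/4, 9, 13/3, 5)
obs 7: x=3 → posterior Dirichlet(11/4, 9, 13/3, 6)
obs 8: x=2 → posterior Dirichlet(11/4, 9, 16/3, 6)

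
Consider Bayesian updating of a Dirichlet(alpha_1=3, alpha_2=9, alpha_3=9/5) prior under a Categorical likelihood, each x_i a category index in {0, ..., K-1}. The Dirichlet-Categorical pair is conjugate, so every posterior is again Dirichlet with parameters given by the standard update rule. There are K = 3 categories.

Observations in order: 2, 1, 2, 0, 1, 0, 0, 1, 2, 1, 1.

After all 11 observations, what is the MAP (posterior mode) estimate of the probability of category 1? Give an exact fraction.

65/109

obs 1: x=2 → posterior Dirichlet(3, 9, 14/5)
obs 2: x=1 → posterior Dirichlet(3, 10, 14/5)
obs 3: x=2 → posterior Dirichlet(3, 10, 19/5)
obs 4: x=0 → posterior Dirichlet(4, 10, 19/5)
obs 5: x=1 → posterior Dirichlet(4, 11, 19/5)
obs 6: x=0 → posterior Dirichlet(5, 11, 19/5)
obs 7: x=0 → posterior Dirichlet(6, 11, 19/5)
obs 8: x=1 → posterior Dirichlet(6, 12, 19/5)
obs 9: x=2 → posterior Dirichlet(6, 12, 24/5)
obs 10: x=1 → posterior Dirichlet(6, 13, 24/5)
obs 11: x=1 → posterior Dirichlet(6, 14, 24/5)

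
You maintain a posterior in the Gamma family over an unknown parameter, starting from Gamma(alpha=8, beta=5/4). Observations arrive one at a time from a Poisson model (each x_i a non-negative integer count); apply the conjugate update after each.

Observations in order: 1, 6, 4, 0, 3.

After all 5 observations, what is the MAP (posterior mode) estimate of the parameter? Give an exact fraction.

obs 1: x=1 → posterior Gamma(9, 9/4)
obs 2: x=6 → posterior Gamma(15, 13/4)
obs 3: x=4 → posterior Gamma(19, 17/4)
obs 4: x=0 → posterior Gamma(19, 21/4)
obs 5: x=3 → posterior Gamma(22, 25/4)

84/25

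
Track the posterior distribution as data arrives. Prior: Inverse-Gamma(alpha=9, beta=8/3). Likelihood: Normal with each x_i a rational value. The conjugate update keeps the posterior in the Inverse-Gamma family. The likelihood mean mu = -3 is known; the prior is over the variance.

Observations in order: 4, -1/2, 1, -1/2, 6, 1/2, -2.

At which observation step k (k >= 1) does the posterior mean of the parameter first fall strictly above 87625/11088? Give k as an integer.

obs 1: x=4 → posterior Inverse-Gamma(19/2, 163/6)
obs 2: x=-1/2 → posterior Inverse-Gamma(10, 727/24)
obs 3: x=1 → posterior Inverse-Gamma(21/2, 919/24)
obs 4: x=-1/2 → posterior Inverse-Gamma(11, 497/12)
obs 5: x=6 → posterior Inverse-Gamma(23/2, 983/12)
obs 6: x=1/2 → posterior Inverse-Gamma(12, 2113/24)
obs 7: x=-2 → posterior Inverse-Gamma(25/2, 2125/24)

k = 6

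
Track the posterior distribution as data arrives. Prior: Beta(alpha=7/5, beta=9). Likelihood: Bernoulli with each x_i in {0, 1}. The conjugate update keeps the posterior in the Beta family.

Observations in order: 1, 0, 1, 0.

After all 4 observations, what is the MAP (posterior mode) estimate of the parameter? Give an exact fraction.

6/31

obs 1: x=1 → posterior Beta(12/5, 9)
obs 2: x=0 → posterior Beta(12/5, 10)
obs 3: x=1 → posterior Beta(17/5, 10)
obs 4: x=0 → posterior Beta(17/5, 11)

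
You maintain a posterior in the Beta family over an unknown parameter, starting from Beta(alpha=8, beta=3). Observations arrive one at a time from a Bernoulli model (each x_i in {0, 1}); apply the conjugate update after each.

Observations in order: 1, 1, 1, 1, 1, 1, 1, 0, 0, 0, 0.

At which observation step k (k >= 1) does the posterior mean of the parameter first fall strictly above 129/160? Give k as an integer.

obs 1: x=1 → posterior Beta(9, 3)
obs 2: x=1 → posterior Beta(10, 3)
obs 3: x=1 → posterior Beta(11, 3)
obs 4: x=1 → posterior Beta(12, 3)
obs 5: x=1 → posterior Beta(13, 3)
obs 6: x=1 → posterior Beta(14, 3)
obs 7: x=1 → posterior Beta(15, 3)
obs 8: x=0 → posterior Beta(15, 4)
obs 9: x=0 → posterior Beta(15, 5)
obs 10: x=0 → posterior Beta(15, 6)
obs 11: x=0 → posterior Beta(15, 7)

k = 5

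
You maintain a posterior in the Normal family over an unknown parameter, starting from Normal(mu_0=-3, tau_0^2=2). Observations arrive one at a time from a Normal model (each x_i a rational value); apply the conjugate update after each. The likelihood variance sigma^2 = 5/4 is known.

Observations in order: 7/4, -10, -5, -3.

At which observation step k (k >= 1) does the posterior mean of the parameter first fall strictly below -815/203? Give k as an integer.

obs 1: x=7/4 → posterior Normal(-1/13, 10/13)
obs 2: x=-10 → posterior Normal(-27/7, 10/21)
obs 3: x=-5 → posterior Normal(-121/29, 10/29)
obs 4: x=-3 → posterior Normal(-145/37, 10/37)

k = 3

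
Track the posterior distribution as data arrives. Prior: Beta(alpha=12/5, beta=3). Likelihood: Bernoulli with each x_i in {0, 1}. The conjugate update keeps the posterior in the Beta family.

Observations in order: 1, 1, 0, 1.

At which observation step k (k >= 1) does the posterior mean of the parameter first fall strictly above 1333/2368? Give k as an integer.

k = 2

obs 1: x=1 → posterior Beta(17/5, 3)
obs 2: x=1 → posterior Beta(22/5, 3)
obs 3: x=0 → posterior Beta(22/5, 4)
obs 4: x=1 → posterior Beta(27/5, 4)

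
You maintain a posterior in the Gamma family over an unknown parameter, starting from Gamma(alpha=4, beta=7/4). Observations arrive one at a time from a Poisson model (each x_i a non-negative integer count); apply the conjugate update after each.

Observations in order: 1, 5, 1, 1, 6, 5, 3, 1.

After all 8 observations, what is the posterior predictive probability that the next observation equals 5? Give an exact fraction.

obs 1: x=1 → posterior Gamma(5, 11/4)
obs 2: x=5 → posterior Gamma(10, 15/4)
obs 3: x=1 → posterior Gamma(11, 19/4)
obs 4: x=1 → posterior Gamma(12, 23/4)
obs 5: x=6 → posterior Gamma(18, 27/4)
obs 6: x=5 → posterior Gamma(23, 31/4)
obs 7: x=3 → posterior Gamma(26, 35/4)
obs 8: x=1 → posterior Gamma(27, 39/4)

1582216256127930672728958156214744456874398224761856/18663392025969146670022260524972832947786731075670401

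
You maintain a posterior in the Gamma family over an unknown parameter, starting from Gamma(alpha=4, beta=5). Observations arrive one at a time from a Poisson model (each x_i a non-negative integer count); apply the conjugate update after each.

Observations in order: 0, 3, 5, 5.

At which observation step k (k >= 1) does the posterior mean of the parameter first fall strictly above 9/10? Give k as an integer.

k = 2

obs 1: x=0 → posterior Gamma(4, 6)
obs 2: x=3 → posterior Gamma(7, 7)
obs 3: x=5 → posterior Gamma(12, 8)
obs 4: x=5 → posterior Gamma(17, 9)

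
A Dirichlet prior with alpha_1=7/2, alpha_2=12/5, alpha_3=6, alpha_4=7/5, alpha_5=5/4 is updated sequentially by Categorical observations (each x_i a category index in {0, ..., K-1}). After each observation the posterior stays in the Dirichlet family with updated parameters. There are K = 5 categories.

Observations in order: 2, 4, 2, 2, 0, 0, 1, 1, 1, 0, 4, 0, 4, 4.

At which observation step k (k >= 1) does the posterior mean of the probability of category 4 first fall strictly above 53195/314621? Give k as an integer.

obs 1: x=2 → posterior Dirichlet(7/2, 12/5, 7, 7/5, 5/4)
obs 2: x=4 → posterior Dirichlet(7/2, 12/5, 7, 7/5, 9/4)
obs 3: x=2 → posterior Dirichlet(7/2, 12/5, 8, 7/5, 9/4)
obs 4: x=2 → posterior Dirichlet(7/2, 12/5, 9, 7/5, 9/4)
obs 5: x=0 → posterior Dirichlet(9/2, 12/5, 9, 7/5, 9/4)
obs 6: x=0 → posterior Dirichlet(11/2, 12/5, 9, 7/5, 9/4)
obs 7: x=1 → posterior Dirichlet(11/2, 17/5, 9, 7/5, 9/4)
obs 8: x=1 → posterior Dirichlet(11/2, 22/5, 9, 7/5, 9/4)
obs 9: x=1 → posterior Dirichlet(11/2, 27/5, 9, 7/5, 9/4)
obs 10: x=0 → posterior Dirichlet(13/2, 27/5, 9, 7/5, 9/4)
obs 11: x=4 → posterior Dirichlet(13/2, 27/5, 9, 7/5, 13/4)
obs 12: x=0 → posterior Dirichlet(15/2, 27/5, 9, 7/5, 13/4)
obs 13: x=4 → posterior Dirichlet(15/2, 27/5, 9, 7/5, 17/4)
obs 14: x=4 → posterior Dirichlet(15/2, 27/5, 9, 7/5, 21/4)

k = 14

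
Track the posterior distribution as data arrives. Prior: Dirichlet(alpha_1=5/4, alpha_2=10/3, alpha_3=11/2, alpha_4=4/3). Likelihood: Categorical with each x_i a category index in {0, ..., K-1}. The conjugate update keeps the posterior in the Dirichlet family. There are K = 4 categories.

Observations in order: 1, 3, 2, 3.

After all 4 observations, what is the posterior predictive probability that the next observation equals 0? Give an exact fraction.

3/37

obs 1: x=1 → posterior Dirichlet(5/4, 13/3, 11/2, 4/3)
obs 2: x=3 → posterior Dirichlet(5/4, 13/3, 11/2, 7/3)
obs 3: x=2 → posterior Dirichlet(5/4, 13/3, 13/2, 7/3)
obs 4: x=3 → posterior Dirichlet(5/4, 13/3, 13/2, 10/3)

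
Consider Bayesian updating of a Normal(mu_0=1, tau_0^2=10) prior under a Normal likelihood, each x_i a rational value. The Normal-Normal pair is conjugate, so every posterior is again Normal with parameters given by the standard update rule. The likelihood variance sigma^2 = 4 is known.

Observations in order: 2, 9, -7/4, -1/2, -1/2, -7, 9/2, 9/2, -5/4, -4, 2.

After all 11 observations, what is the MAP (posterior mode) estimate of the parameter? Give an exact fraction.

37/57

obs 1: x=2 → posterior Normal(12/7, 20/7)
obs 2: x=9 → posterior Normal(19/4, 5/3)
obs 3: x=-7/4 → posterior Normal(193/68, 20/17)
obs 4: x=-1/2 → posterior Normal(183/88, 10/11)
obs 5: x=-1/2 → posterior Normal(173/108, 20/27)
obs 6: x=-7 → posterior Normal(33/128, 5/8)
obs 7: x=9/2 → posterior Normal(123/148, 20/37)
obs 8: x=9/2 → posterior Normal(71/56, 10/21)
obs 9: x=-5/4 → posterior Normal(1, 20/47)
obs 10: x=-4 → posterior Normal(27/52, 5/13)
obs 11: x=2 → posterior Normal(37/57, 20/57)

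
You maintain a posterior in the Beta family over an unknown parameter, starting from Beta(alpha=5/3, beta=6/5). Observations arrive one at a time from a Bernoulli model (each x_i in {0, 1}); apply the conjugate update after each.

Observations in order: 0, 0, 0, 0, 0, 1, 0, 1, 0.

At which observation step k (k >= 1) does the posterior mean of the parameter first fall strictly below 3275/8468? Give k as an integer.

k = 2

obs 1: x=0 → posterior Beta(5/3, 11/5)
obs 2: x=0 → posterior Beta(5/3, 16/5)
obs 3: x=0 → posterior Beta(5/3, 21/5)
obs 4: x=0 → posterior Beta(5/3, 26/5)
obs 5: x=0 → posterior Beta(5/3, 31/5)
obs 6: x=1 → posterior Beta(8/3, 31/5)
obs 7: x=0 → posterior Beta(8/3, 36/5)
obs 8: x=1 → posterior Beta(11/3, 36/5)
obs 9: x=0 → posterior Beta(11/3, 41/5)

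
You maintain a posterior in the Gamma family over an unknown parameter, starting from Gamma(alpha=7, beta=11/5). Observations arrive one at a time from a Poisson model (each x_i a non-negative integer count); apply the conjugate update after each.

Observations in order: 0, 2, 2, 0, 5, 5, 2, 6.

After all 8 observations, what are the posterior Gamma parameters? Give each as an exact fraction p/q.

alpha=29, beta=51/5

obs 1: x=0 → posterior Gamma(7, 16/5)
obs 2: x=2 → posterior Gamma(9, 21/5)
obs 3: x=2 → posterior Gamma(11, 26/5)
obs 4: x=0 → posterior Gamma(11, 31/5)
obs 5: x=5 → posterior Gamma(16, 36/5)
obs 6: x=5 → posterior Gamma(21, 41/5)
obs 7: x=2 → posterior Gamma(23, 46/5)
obs 8: x=6 → posterior Gamma(29, 51/5)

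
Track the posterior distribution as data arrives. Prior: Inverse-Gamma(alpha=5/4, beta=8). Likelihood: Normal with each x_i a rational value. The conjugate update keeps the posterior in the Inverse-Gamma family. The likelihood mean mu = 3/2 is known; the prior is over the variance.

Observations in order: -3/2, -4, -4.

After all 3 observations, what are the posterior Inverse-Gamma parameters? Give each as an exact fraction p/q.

obs 1: x=-3/2 → posterior Inverse-Gamma(7/4, 25/2)
obs 2: x=-4 → posterior Inverse-Gamma(9/4, 221/8)
obs 3: x=-4 → posterior Inverse-Gamma(11/4, 171/4)

alpha=11/4, beta=171/4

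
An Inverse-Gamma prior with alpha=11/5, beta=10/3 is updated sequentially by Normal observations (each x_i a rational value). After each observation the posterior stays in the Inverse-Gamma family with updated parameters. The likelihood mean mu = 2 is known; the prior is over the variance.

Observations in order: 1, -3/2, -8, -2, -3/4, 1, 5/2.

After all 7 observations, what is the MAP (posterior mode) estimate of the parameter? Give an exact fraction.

34735/3216

obs 1: x=1 → posterior Inverse-Gamma(27/10, 23/6)
obs 2: x=-3/2 → posterior Inverse-Gamma(16/5, 239/24)
obs 3: x=-8 → posterior Inverse-Gamma(37/10, 1439/24)
obs 4: x=-2 → posterior Inverse-Gamma(21/5, 1631/24)
obs 5: x=-3/4 → posterior Inverse-Gamma(47/10, 6887/96)
obs 6: x=1 → posterior Inverse-Gamma(26/5, 6935/96)
obs 7: x=5/2 → posterior Inverse-Gamma(57/10, 6947/96)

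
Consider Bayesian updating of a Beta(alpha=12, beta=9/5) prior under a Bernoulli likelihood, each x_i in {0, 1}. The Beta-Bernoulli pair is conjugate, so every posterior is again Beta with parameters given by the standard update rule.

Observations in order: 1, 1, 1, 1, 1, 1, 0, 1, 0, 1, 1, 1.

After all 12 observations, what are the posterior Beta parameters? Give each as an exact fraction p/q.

alpha=22, beta=19/5

obs 1: x=1 → posterior Beta(13, 9/5)
obs 2: x=1 → posterior Beta(14, 9/5)
obs 3: x=1 → posterior Beta(15, 9/5)
obs 4: x=1 → posterior Beta(16, 9/5)
obs 5: x=1 → posterior Beta(17, 9/5)
obs 6: x=1 → posterior Beta(18, 9/5)
obs 7: x=0 → posterior Beta(18, 14/5)
obs 8: x=1 → posterior Beta(19, 14/5)
obs 9: x=0 → posterior Beta(19, 19/5)
obs 10: x=1 → posterior Beta(20, 19/5)
obs 11: x=1 → posterior Beta(21, 19/5)
obs 12: x=1 → posterior Beta(22, 19/5)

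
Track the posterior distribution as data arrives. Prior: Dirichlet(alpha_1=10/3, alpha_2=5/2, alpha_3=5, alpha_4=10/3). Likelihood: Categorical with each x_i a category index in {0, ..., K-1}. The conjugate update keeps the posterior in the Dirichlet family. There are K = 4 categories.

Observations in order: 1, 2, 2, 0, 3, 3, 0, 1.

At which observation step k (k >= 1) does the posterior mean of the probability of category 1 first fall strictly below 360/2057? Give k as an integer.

k = 6

obs 1: x=1 → posterior Dirichlet(10/3, 7/2, 5, 10/3)
obs 2: x=2 → posterior Dirichlet(10/3, 7/2, 6, 10/3)
obs 3: x=2 → posterior Dirichlet(10/3, 7/2, 7, 10/3)
obs 4: x=0 → posterior Dirichlet(13/3, 7/2, 7, 10/3)
obs 5: x=3 → posterior Dirichlet(13/3, 7/2, 7, 13/3)
obs 6: x=3 → posterior Dirichlet(13/3, 7/2, 7, 16/3)
obs 7: x=0 → posterior Dirichlet(16/3, 7/2, 7, 16/3)
obs 8: x=1 → posterior Dirichlet(16/3, 9/2, 7, 16/3)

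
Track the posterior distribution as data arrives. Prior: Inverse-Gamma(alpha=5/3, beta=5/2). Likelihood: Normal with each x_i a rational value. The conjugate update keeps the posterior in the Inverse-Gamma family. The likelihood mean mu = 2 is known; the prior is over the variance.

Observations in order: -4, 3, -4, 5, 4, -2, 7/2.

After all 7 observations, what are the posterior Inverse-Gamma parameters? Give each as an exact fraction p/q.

obs 1: x=-4 → posterior Inverse-Gamma(13/6, 41/2)
obs 2: x=3 → posterior Inverse-Gamma(8/3, 21)
obs 3: x=-4 → posterior Inverse-Gamma(19/6, 39)
obs 4: x=5 → posterior Inverse-Gamma(11/3, 87/2)
obs 5: x=4 → posterior Inverse-Gamma(25/6, 91/2)
obs 6: x=-2 → posterior Inverse-Gamma(14/3, 107/2)
obs 7: x=7/2 → posterior Inverse-Gamma(31/6, 437/8)

alpha=31/6, beta=437/8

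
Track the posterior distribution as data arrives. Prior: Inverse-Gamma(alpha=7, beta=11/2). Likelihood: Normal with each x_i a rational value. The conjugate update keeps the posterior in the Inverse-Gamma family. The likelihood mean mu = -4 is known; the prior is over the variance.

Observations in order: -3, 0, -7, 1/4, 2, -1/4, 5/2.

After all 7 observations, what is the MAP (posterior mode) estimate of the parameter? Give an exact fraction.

obs 1: x=-3 → posterior Inverse-Gamma(15/2, 6)
obs 2: x=0 → posterior Inverse-Gamma(8, 14)
obs 3: x=-7 → posterior Inverse-Gamma(17/2, 37/2)
obs 4: x=1/4 → posterior Inverse-Gamma(9, 881/32)
obs 5: x=2 → posterior Inverse-Gamma(19/2, 1457/32)
obs 6: x=-1/4 → posterior Inverse-Gamma(10, 841/16)
obs 7: x=5/2 → posterior Inverse-Gamma(21/2, 1179/16)

1179/184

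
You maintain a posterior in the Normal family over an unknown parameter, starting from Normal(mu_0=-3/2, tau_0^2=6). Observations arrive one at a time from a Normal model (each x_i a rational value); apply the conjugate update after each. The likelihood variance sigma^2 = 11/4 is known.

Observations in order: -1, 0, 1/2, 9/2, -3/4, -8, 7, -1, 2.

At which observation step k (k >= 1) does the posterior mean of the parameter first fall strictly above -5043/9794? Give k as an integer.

k = 3

obs 1: x=-1 → posterior Normal(-81/70, 66/35)
obs 2: x=0 → posterior Normal(-81/118, 66/59)
obs 3: x=1/2 → posterior Normal(-57/166, 66/83)
obs 4: x=9/2 → posterior Normal(159/214, 66/107)
obs 5: x=-3/4 → posterior Normal(123/262, 66/131)
obs 6: x=-8 → posterior Normal(-261/310, 66/155)
obs 7: x=7 → posterior Normal(75/358, 66/179)
obs 8: x=-1 → posterior Normal(27/406, 66/203)
obs 9: x=2 → posterior Normal(123/454, 66/227)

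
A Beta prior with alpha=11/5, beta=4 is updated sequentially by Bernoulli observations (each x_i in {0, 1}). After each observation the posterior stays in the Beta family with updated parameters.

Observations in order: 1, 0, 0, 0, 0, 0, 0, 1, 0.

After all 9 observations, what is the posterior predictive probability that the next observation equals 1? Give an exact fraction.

obs 1: x=1 → posterior Beta(16/5, 4)
obs 2: x=0 → posterior Beta(16/5, 5)
obs 3: x=0 → posterior Beta(16/5, 6)
obs 4: x=0 → posterior Beta(16/5, 7)
obs 5: x=0 → posterior Beta(16/5, 8)
obs 6: x=0 → posterior Beta(16/5, 9)
obs 7: x=0 → posterior Beta(16/5, 10)
obs 8: x=1 → posterior Beta(21/5, 10)
obs 9: x=0 → posterior Beta(21/5, 11)

21/76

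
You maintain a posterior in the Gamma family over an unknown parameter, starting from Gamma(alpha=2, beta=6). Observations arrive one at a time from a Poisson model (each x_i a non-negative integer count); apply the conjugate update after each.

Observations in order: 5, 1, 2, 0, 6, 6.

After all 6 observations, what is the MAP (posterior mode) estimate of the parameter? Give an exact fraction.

7/4

obs 1: x=5 → posterior Gamma(7, 7)
obs 2: x=1 → posterior Gamma(8, 8)
obs 3: x=2 → posterior Gamma(10, 9)
obs 4: x=0 → posterior Gamma(10, 10)
obs 5: x=6 → posterior Gamma(16, 11)
obs 6: x=6 → posterior Gamma(22, 12)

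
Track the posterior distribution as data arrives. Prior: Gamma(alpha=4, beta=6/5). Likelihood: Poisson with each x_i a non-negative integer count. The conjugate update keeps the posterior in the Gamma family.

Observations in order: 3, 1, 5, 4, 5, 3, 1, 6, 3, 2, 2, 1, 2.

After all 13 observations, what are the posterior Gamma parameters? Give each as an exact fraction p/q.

alpha=42, beta=71/5

obs 1: x=3 → posterior Gamma(7, 11/5)
obs 2: x=1 → posterior Gamma(8, 16/5)
obs 3: x=5 → posterior Gamma(13, 21/5)
obs 4: x=4 → posterior Gamma(17, 26/5)
obs 5: x=5 → posterior Gamma(22, 31/5)
obs 6: x=3 → posterior Gamma(25, 36/5)
obs 7: x=1 → posterior Gamma(26, 41/5)
obs 8: x=6 → posterior Gamma(32, 46/5)
obs 9: x=3 → posterior Gamma(35, 51/5)
obs 10: x=2 → posterior Gamma(37, 56/5)
obs 11: x=2 → posterior Gamma(39, 61/5)
obs 12: x=1 → posterior Gamma(40, 66/5)
obs 13: x=2 → posterior Gamma(42, 71/5)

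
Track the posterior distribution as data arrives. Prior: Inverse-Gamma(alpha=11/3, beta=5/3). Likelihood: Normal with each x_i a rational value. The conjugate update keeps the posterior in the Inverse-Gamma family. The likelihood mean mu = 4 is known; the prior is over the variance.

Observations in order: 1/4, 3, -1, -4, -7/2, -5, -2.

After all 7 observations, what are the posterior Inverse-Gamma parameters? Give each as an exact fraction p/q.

obs 1: x=1/4 → posterior Inverse-Gamma(25/6, 835/96)
obs 2: x=3 → posterior Inverse-Gamma(14/3, 883/96)
obs 3: x=-1 → posterior Inverse-Gamma(31/6, 2083/96)
obs 4: x=-4 → posterior Inverse-Gamma(17/3, 5155/96)
obs 5: x=-7/2 → posterior Inverse-Gamma(37/6, 7855/96)
obs 6: x=-5 → posterior Inverse-Gamma(20/3, 11743/96)
obs 7: x=-2 → posterior Inverse-Gamma(43/6, 13471/96)

alpha=43/6, beta=13471/96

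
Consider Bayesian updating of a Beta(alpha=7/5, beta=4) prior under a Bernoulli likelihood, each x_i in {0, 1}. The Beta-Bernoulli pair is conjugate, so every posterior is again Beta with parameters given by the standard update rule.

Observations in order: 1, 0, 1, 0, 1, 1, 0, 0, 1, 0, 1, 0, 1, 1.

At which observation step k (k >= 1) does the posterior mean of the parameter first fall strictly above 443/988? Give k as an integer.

k = 6

obs 1: x=1 → posterior Beta(12/5, 4)
obs 2: x=0 → posterior Beta(12/5, 5)
obs 3: x=1 → posterior Beta(17/5, 5)
obs 4: x=0 → posterior Beta(17/5, 6)
obs 5: x=1 → posterior Beta(22/5, 6)
obs 6: x=1 → posterior Beta(27/5, 6)
obs 7: x=0 → posterior Beta(27/5, 7)
obs 8: x=0 → posterior Beta(27/5, 8)
obs 9: x=1 → posterior Beta(32/5, 8)
obs 10: x=0 → posterior Beta(32/5, 9)
obs 11: x=1 → posterior Beta(37/5, 9)
obs 12: x=0 → posterior Beta(37/5, 10)
obs 13: x=1 → posterior Beta(42/5, 10)
obs 14: x=1 → posterior Beta(47/5, 10)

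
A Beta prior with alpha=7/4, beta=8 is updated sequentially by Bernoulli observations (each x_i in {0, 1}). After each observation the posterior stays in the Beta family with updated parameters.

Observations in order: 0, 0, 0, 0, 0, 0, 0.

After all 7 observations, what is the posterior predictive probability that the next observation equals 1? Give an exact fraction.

obs 1: x=0 → posterior Beta(7/4, 9)
obs 2: x=0 → posterior Beta(7/4, 10)
obs 3: x=0 → posterior Beta(7/4, 11)
obs 4: x=0 → posterior Beta(7/4, 12)
obs 5: x=0 → posterior Beta(7/4, 13)
obs 6: x=0 → posterior Beta(7/4, 14)
obs 7: x=0 → posterior Beta(7/4, 15)

7/67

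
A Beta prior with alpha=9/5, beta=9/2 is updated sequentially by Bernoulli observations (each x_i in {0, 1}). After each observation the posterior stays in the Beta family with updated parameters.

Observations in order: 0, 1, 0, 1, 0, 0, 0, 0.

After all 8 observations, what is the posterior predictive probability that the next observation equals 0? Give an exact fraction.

obs 1: x=0 → posterior Beta(9/5, 11/2)
obs 2: x=1 → posterior Beta(14/5, 11/2)
obs 3: x=0 → posterior Beta(14/5, 13/2)
obs 4: x=1 → posterior Beta(19/5, 13/2)
obs 5: x=0 → posterior Beta(19/5, 15/2)
obs 6: x=0 → posterior Beta(19/5, 17/2)
obs 7: x=0 → posterior Beta(19/5, 19/2)
obs 8: x=0 → posterior Beta(19/5, 21/2)

105/143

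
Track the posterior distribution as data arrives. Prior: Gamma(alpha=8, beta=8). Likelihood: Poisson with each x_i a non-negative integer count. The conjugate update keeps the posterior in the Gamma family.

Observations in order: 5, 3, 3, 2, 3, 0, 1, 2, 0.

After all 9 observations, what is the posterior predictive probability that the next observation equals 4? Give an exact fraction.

1692726992001218611826238763326705095/30344773071935560237195809852191932416

obs 1: x=5 → posterior Gamma(13, 9)
obs 2: x=3 → posterior Gamma(16, 10)
obs 3: x=3 → posterior Gamma(19, 11)
obs 4: x=2 → posterior Gamma(21, 12)
obs 5: x=3 → posterior Gamma(24, 13)
obs 6: x=0 → posterior Gamma(24, 14)
obs 7: x=1 → posterior Gamma(25, 15)
obs 8: x=2 → posterior Gamma(27, 16)
obs 9: x=0 → posterior Gamma(27, 17)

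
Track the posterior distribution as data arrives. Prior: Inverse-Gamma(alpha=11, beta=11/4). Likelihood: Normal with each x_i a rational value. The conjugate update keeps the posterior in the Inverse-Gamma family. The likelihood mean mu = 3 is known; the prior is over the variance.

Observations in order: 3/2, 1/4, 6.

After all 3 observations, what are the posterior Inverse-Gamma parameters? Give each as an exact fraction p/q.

obs 1: x=3/2 → posterior Inverse-Gamma(23/2, 31/8)
obs 2: x=1/4 → posterior Inverse-Gamma(12, 245/32)
obs 3: x=6 → posterior Inverse-Gamma(25/2, 389/32)

alpha=25/2, beta=389/32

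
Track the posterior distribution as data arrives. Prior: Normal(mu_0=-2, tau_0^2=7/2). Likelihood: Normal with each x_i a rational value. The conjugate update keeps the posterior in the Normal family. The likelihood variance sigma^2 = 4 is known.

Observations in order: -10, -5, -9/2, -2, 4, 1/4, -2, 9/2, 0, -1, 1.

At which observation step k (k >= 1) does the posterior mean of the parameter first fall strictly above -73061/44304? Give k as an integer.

obs 1: x=-10 → posterior Normal(-86/15, 28/15)
obs 2: x=-5 → posterior Normal(-11/2, 14/11)
obs 3: x=-9/2 → posterior Normal(-305/58, 28/29)
obs 4: x=-2 → posterior Normal(-37/8, 7/9)
obs 5: x=4 → posterior Normal(-277/86, 28/43)
obs 6: x=1/4 → posterior Normal(-547/200, 14/25)
obs 7: x=-2 → posterior Normal(-201/76, 28/57)
obs 8: x=9/2 → posterior Normal(-477/256, 7/16)
obs 9: x=0 → posterior Normal(-477/284, 28/71)
obs 10: x=-1 → posterior Normal(-505/312, 14/39)
obs 11: x=1 → posterior Normal(-477/340, 28/85)

k = 10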